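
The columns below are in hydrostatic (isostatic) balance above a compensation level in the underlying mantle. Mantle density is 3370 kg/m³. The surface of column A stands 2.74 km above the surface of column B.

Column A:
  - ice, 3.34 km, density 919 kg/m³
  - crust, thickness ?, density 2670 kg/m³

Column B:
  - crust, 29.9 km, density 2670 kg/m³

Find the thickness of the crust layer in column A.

31.4 km

Take the compensation level at the base of the deeper column (depth z_c below the surface of column A) and equate Σ ρ_i t_i down to z_c; mantle fills any gap and the z_c terms cancel.
Column A: 3.34×919 + x×2670 + (z_c − 3.34 − x)×3370
Column B: 2.74×0 + 29.9×2670 + (z_c − 2.74 − 29.9)×3370
The z_c×3370 term appears on both sides and cancels. Collect the known terms of each column as K = Σ(ρt)_known − 3370 × (depth of known layers): K_A = 3069.46 − 3370×3.34 = −8186.34; K_B = 79833 − 3370×(2.74 + 29.9) = −30163.8.
Balance: K_A − x×(3370 − 2670) = K_B, so x = (K_A − K_B)/(3370 − 2670) = 21977.5/700 = 31.4 km.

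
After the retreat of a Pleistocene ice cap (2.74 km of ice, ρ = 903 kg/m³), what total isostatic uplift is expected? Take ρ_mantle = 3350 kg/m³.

Removing the load lets mantle flow back in; uplift u satisfies ρ_ice t = ρ_m u.
u = t ρ_ice/ρ_m = 2.74 km × 903/3350 = 0.739 km.

0.739 km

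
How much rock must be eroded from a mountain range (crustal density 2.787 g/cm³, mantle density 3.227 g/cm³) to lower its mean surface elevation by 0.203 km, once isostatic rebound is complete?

1.49 km

Net drop Δ = e − u = e − e ρ_c/ρ_m = e (ρ_m − ρ_c)/ρ_m.
e = Δ ρ_m/(ρ_m − ρ_c) = 0.203 km × 3.227/0.44 = 1.49 km.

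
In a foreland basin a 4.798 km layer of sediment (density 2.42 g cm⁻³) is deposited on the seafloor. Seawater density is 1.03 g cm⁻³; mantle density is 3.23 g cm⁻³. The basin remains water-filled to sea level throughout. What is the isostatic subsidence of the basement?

3.03 km

Submarine loading: the sediment displaces seawater, and the subsidence is in turn flooded, so s (ρ_m − ρ_w) = t (ρ_sed − ρ_w).
s = 4.798 km × (2.42 − 1.03) / (3.23 − 1.03) = 3.03 km.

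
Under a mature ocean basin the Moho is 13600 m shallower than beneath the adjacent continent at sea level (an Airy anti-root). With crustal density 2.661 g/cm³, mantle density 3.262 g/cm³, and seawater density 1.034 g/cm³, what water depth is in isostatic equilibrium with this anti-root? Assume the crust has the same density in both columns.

5020 m

Replacing a thickness d of crust by seawater at the top must be balanced by replacing crust with mantle at the base: d (ρ_c − ρ_w) = a (ρ_m − ρ_c).
d = a (ρ_m − ρ_c)/(ρ_c − ρ_w) = 13600 m × 0.601/1.627 = 5020 m.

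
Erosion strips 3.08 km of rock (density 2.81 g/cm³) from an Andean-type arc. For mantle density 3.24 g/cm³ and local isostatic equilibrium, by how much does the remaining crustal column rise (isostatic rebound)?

Unloading: uplift u = e ρ_c/ρ_m = 3.08 km × 2.81/3.24 = 2.67 km.

2.67 km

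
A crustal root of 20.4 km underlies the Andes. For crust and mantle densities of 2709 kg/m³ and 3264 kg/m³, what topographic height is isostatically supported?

Balancing pressure at the compensation depth: ρ_c h = (ρ_m − ρ_c) r.
h = r (ρ_m − ρ_c) / ρ_c = 20.4 km × (3264 − 2709) / 2709 = 4.18 km.

4.18 km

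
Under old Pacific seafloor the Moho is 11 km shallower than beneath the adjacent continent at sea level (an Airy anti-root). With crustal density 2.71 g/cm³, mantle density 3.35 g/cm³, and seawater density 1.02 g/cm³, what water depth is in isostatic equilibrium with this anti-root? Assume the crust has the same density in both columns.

4.17 km

Replacing a thickness d of crust by seawater at the top must be balanced by replacing crust with mantle at the base: d (ρ_c − ρ_w) = a (ρ_m − ρ_c).
d = a (ρ_m − ρ_c)/(ρ_c − ρ_w) = 11 km × 0.64/1.69 = 4.17 km.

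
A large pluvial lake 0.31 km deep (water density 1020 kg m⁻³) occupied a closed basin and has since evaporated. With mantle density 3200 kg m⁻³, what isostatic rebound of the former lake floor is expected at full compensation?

u = d ρ_w/ρ_m = 0.31 km × 1020/3200 = 0.0988 km.

0.0988 km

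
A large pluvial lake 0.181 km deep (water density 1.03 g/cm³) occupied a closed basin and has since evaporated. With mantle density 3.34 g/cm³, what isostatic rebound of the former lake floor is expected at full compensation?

0.0558 km

u = d ρ_w/ρ_m = 0.181 km × 1.03/3.34 = 0.0558 km.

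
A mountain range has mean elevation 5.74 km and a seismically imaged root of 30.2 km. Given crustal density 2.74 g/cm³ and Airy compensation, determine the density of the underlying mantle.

3.26 g/cm³

Airy balance: ρ_c h = (ρ_m − ρ_c) r → ρ_m = ρ_c (1 + h/r).
ρ_m = 2.74 × (1 + 5.74 km/30.2 km) = 3.26 g/cm³.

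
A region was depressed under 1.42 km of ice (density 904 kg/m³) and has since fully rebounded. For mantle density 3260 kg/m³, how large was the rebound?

Removing the load lets mantle flow back in; uplift u satisfies ρ_ice t = ρ_m u.
u = t ρ_ice/ρ_m = 1.42 km × 904/3260 = 0.394 km.

0.394 km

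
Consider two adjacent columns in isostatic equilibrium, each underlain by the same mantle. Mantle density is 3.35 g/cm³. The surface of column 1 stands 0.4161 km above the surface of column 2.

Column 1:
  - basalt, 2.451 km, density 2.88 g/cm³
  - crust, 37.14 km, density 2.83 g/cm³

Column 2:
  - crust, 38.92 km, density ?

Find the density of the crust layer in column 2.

2.86 g/cm³

Take the compensation level at the base of the deeper column (depth z_c below the surface of column 1) and equate Σ ρ_i t_i down to z_c; mantle fills any gap and the z_c terms cancel.
Column 1: 2.451×2.88 + 37.14×2.83 + (z_c − 39.591)×3.35
Column 2: 0.4161×0 + 38.92×ρ + (z_c − 0.4161 − 38.92)×3.35
The z_c×3.35 term appears on both sides and cancels. Collect the known terms of each column as K = Σ(ρt)_known − 3.35 × (depth of known layers): K_1 = 112.16508 − 3.35×39.591 = −20.46477; K_2 = 0 − 3.35×(0.4161 + 38.92) = −131.775935.
Balance: K_1 = K_2 + 38.92×ρ, so ρ = (K_1 − K_2)/38.92 = 111.311/38.92 = 2.86 g/cm³.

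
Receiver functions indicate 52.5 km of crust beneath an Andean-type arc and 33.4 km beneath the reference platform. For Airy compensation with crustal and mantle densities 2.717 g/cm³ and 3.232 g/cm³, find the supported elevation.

Excess crust Δ = 52.5 km − 33.4 km = 19.1 km, split between elevation h and root r with h + r = Δ.
Airy balance ρ_c h = (ρ_m − ρ_c) r gives r = h ρ_c/(ρ_m − ρ_c), so h (1 + ρ_c/(ρ_m − ρ_c)) = Δ, i.e. h = Δ (ρ_m − ρ_c)/ρ_m.
h = 19.1 km × 0.515/3.232 = 3.04 km.

3.04 km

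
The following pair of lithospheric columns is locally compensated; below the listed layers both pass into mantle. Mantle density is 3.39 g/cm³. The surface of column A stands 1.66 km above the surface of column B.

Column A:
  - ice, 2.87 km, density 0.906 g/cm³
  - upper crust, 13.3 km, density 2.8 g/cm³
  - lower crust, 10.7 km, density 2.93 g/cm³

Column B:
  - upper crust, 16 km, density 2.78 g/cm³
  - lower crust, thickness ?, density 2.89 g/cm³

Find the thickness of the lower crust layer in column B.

Take the compensation level at the base of the deeper column (depth z_c below the surface of column A) and equate Σ ρ_i t_i down to z_c; mantle fills any gap and the z_c terms cancel.
Column A: 2.87×0.906 + 13.3×2.8 + 10.7×2.93 + (z_c − 26.87)×3.39
Column B: 1.66×0 + 16×2.78 + x×2.89 + (z_c − 1.66 − 16 − x)×3.39
The z_c×3.39 term appears on both sides and cancels. Collect the known terms of each column as K = Σ(ρt)_known − 3.39 × (depth of known layers): K_A = 71.19122 − 3.39×26.87 = −19.89808; K_B = 44.48 − 3.39×(1.66 + 16) = −15.3874.
Balance: K_A = K_B − x×(3.39 − 2.89), so x = (K_B − K_A)/(3.39 − 2.89) = 4.51068/0.5 = 9.02 km.

9.02 km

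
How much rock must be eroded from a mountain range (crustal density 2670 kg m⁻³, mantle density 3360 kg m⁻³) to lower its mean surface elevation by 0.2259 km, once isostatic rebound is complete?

1.1 km

Net drop Δ = e − u = e − e ρ_c/ρ_m = e (ρ_m − ρ_c)/ρ_m.
e = Δ ρ_m/(ρ_m − ρ_c) = 0.2259 km × 3360/690 = 1.1 km.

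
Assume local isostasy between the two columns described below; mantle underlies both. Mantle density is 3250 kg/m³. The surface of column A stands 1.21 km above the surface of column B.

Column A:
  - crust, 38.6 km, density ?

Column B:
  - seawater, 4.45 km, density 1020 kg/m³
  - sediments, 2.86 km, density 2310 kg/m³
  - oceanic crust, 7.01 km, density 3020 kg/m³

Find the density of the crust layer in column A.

2780 kg/m³

Take the compensation level at the base of the deeper column (depth z_c below the surface of column A) and equate Σ ρ_i t_i down to z_c; mantle fills any gap and the z_c terms cancel.
Column A: 38.6×ρ + (z_c − 38.6)×3250
Column B: 1.21×0 + 4.45×1020 + 2.86×2310 + 7.01×3020 + (z_c − 1.21 − 14.32)×3250
The z_c×3250 term appears on both sides and cancels. Collect the known terms of each column as K = Σ(ρt)_known − 3250 × (depth of known layers): K_A = 0 − 3250×38.6 = −125450; K_B = 32315.8 − 3250×(1.21 + 14.32) = −18156.7.
Balance: K_A + 38.6×ρ = K_B, so ρ = (K_B − K_A)/38.6 = 107293/38.6 = 2780 kg/m³.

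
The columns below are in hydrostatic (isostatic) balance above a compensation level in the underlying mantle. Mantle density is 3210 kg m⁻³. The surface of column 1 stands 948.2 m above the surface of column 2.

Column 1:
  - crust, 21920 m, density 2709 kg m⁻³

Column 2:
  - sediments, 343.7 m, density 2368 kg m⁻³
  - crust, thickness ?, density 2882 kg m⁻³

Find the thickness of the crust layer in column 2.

Take the compensation level at the base of the deeper column (depth z_c below the surface of column 1) and equate Σ ρ_i t_i down to z_c; mantle fills any gap and the z_c terms cancel.
Column 1: 21920×2709 + (z_c − 21920)×3210
Column 2: 948.2×0 + 343.7×2368 + x×2882 + (z_c − 948.2 − 343.7 − x)×3210
The z_c×3210 term appears on both sides and cancels. Collect the known terms of each column as K = Σ(ρt)_known − 3210 × (depth of known layers): K_1 = 59381280 − 3210×21920 = −10981920; K_2 = 813881.6 − 3210×(948.2 + 343.7) = −3333117.4.
Balance: K_1 = K_2 − x×(3210 − 2882), so x = (K_2 − K_1)/(3210 − 2882) = 7648800/328 = 23300 m.

23300 m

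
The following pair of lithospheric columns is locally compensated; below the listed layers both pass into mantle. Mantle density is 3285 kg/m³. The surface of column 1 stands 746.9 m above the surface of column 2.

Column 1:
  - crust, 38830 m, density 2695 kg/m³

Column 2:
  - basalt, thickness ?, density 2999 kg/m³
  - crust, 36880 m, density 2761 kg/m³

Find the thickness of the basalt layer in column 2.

Take the compensation level at the base of the deeper column (depth z_c below the surface of column 1) and equate Σ ρ_i t_i down to z_c; mantle fills any gap and the z_c terms cancel.
Column 1: 38830×2695 + (z_c − 38830)×3285
Column 2: 746.9×0 + x×2999 + 36880×2761 + (z_c − 746.9 − 36880 − x)×3285
The z_c×3285 term appears on both sides and cancels. Collect the known terms of each column as K = Σ(ρt)_known − 3285 × (depth of known layers): K_1 = 104646850 − 3285×38830 = −22909700; K_2 = 101825680 − 3285×(746.9 + 36880) = −21778686.5.
Balance: K_1 = K_2 − x×(3285 − 2999), so x = (K_2 − K_1)/(3285 − 2999) = 1131010/286 = 3950 m.

3950 m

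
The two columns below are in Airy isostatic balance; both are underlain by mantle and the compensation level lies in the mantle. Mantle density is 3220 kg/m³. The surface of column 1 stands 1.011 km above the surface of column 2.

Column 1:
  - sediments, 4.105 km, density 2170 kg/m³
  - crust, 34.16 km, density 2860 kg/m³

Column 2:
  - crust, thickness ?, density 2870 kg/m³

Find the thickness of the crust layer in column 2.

38.1 km

Take the compensation level at the base of the deeper column (depth z_c below the surface of column 1) and equate Σ ρ_i t_i down to z_c; mantle fills any gap and the z_c terms cancel.
Column 1: 4.105×2170 + 34.16×2860 + (z_c − 38.265)×3220
Column 2: 1.011×0 + x×2870 + (z_c − 1.011 − 0 − x)×3220
The z_c×3220 term appears on both sides and cancels. Collect the known terms of each column as K = Σ(ρt)_known − 3220 × (depth of known layers): K_1 = 106605.45 − 3220×38.265 = −16607.85; K_2 = 0 − 3220×(1.011 + 0) = −3255.42.
Balance: K_1 = K_2 − x×(3220 − 2870), so x = (K_2 − K_1)/(3220 − 2870) = 13352.4/350 = 38.1 km.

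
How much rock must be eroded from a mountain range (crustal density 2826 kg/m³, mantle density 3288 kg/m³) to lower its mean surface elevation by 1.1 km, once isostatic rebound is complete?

Net drop Δ = e − u = e − e ρ_c/ρ_m = e (ρ_m − ρ_c)/ρ_m.
e = Δ ρ_m/(ρ_m − ρ_c) = 1.1 km × 3288/462 = 7.83 km.

7.83 km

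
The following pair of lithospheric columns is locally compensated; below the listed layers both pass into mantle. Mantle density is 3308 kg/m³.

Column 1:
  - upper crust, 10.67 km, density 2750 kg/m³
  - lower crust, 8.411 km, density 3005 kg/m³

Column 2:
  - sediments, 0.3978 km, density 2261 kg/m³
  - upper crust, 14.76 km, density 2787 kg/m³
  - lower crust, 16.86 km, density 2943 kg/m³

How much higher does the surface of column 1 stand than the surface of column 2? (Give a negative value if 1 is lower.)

−1.74 km

For any compensation level in the mantle, the mantle terms cancel and isostasy reduces to e = (Σt_1 − Σt_2) − (Σ(ρt)_1 − Σ(ρt)_2) / ρ_m.
Σt_1 = 19.081 km; Σt_2 = 32.0178 km; Σ(ρt)_1 = 54617.555; Σ(ρt)_2 = 91654.5258 (in km·kg/m³).
e = (19.081 − 32.0178) − (54617.555 − 91654.5258) / 3308 = −1.74 km.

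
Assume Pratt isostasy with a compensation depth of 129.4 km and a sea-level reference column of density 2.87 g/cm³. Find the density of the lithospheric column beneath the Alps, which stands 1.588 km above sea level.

Pratt balance: ρ_ref D = ρ (D + h).
ρ = ρ_ref D/(D + h) = 2.87 × 129.4 km/(129.4 km + 1.588 km) = 2.84 g/cm³.

2.84 g/cm³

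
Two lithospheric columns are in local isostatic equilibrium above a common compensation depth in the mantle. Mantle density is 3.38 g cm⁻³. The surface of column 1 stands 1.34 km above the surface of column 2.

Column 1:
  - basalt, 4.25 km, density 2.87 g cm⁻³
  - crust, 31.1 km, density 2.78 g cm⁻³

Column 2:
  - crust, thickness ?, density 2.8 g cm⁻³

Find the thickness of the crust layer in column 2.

28.1 km

Take the compensation level at the base of the deeper column (depth z_c below the surface of column 1) and equate Σ ρ_i t_i down to z_c; mantle fills any gap and the z_c terms cancel.
Column 1: 4.25×2.87 + 31.1×2.78 + (z_c − 35.35)×3.38
Column 2: 1.34×0 + x×2.8 + (z_c − 1.34 − 0 − x)×3.38
The z_c×3.38 term appears on both sides and cancels. Collect the known terms of each column as K = Σ(ρt)_known − 3.38 × (depth of known layers): K_1 = 98.6555 − 3.38×35.35 = −20.8275; K_2 = 0 − 3.38×(1.34 + 0) = −4.5292.
Balance: K_1 = K_2 − x×(3.38 − 2.8), so x = (K_2 − K_1)/(3.38 − 2.8) = 16.2983/0.58 = 28.1 km.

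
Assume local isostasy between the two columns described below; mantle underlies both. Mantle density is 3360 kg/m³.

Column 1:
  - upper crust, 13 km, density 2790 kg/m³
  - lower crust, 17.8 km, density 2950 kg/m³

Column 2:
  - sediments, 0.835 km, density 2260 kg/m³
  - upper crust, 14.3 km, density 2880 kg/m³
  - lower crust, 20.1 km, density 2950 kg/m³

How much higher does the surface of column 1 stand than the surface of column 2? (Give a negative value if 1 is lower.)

For any compensation level in the mantle, the mantle terms cancel and isostasy reduces to e = (Σt_1 − Σt_2) − (Σ(ρt)_1 − Σ(ρt)_2) / ρ_m.
Σt_1 = 30.8 km; Σt_2 = 35.235 km; Σ(ρt)_1 = 88780; Σ(ρt)_2 = 102366.1 (in km·kg/m³).
e = (30.8 − 35.235) − (88780 − 102366.1) / 3360 = −0.392 km.

−0.392 km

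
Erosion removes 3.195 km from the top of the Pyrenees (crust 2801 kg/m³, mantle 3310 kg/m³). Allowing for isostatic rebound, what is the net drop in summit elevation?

Rebound u = e ρ_c/ρ_m = 3.195 km × 2801/3310 = 2.704 km.
Net surface drop = e − u = 3.195 km − 2.704 km = e (ρ_m − ρ_c)/ρ_m = 0.491 km.

0.491 km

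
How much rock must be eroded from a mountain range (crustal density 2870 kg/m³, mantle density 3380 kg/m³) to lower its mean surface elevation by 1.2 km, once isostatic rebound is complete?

7.95 km

Net drop Δ = e − u = e − e ρ_c/ρ_m = e (ρ_m − ρ_c)/ρ_m.
e = Δ ρ_m/(ρ_m − ρ_c) = 1.2 km × 3380/510 = 7.95 km.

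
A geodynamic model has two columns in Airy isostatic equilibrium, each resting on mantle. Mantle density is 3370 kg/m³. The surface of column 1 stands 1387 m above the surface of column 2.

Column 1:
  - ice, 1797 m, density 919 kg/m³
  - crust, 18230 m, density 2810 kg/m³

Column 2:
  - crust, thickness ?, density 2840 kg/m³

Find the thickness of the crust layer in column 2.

Take the compensation level at the base of the deeper column (depth z_c below the surface of column 1) and equate Σ ρ_i t_i down to z_c; mantle fills any gap and the z_c terms cancel.
Column 1: 1797×919 + 18230×2810 + (z_c − 20027)×3370
Column 2: 1387×0 + x×2840 + (z_c − 1387 − 0 − x)×3370
The z_c×3370 term appears on both sides and cancels. Collect the known terms of each column as K = Σ(ρt)_known − 3370 × (depth of known layers): K_1 = 52877743 − 3370×20027 = −14613247; K_2 = 0 − 3370×(1387 + 0) = −4674190.
Balance: K_1 = K_2 − x×(3370 − 2840), so x = (K_2 − K_1)/(3370 − 2840) = 9939060/530 = 18800 m.

18800 m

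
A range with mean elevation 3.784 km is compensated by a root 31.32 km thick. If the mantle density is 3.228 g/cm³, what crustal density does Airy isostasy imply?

2.88 g/cm³

ρ_c h = (ρ_m − ρ_c) r → ρ_c (h + r) = ρ_m r → ρ_c = ρ_m r / (h + r).
ρ_c = 3.228 × 31.32 km / (3.784 km + 31.32 km) = 2.88 g/cm³.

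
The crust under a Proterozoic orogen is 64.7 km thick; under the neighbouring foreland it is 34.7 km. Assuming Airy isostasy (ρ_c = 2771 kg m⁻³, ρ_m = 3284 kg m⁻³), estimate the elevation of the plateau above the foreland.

4.69 km

Excess crust Δ = 64.7 km − 34.7 km = 30 km, split between elevation h and root r with h + r = Δ.
Airy balance ρ_c h = (ρ_m − ρ_c) r gives r = h ρ_c/(ρ_m − ρ_c), so h (1 + ρ_c/(ρ_m − ρ_c)) = Δ, i.e. h = Δ (ρ_m − ρ_c)/ρ_m.
h = 30 km × 513/3284 = 4.69 km.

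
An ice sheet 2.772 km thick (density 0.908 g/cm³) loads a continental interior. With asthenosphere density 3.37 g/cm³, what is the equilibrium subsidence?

In Airy isostatic equilibrium: the ice load ρ_ice t is balanced by mantle displaced below, ρ_m s.
s = t ρ_ice / ρ_m = 2.772 km × 0.908/3.37 = 0.747 km.

0.747 km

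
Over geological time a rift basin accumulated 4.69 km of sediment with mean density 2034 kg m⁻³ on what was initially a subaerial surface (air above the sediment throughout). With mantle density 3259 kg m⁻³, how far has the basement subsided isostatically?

Subaerial load: s = t ρ_sed / ρ_m = 4.69 km × 2034/3259 = 2.93 km.

2.93 km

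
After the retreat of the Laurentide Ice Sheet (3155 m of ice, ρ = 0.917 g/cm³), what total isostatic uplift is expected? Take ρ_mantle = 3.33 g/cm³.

869 m

Removing the load lets mantle flow back in; uplift u satisfies ρ_ice t = ρ_m u.
u = t ρ_ice/ρ_m = 3155 m × 0.917/3.33 = 869 m.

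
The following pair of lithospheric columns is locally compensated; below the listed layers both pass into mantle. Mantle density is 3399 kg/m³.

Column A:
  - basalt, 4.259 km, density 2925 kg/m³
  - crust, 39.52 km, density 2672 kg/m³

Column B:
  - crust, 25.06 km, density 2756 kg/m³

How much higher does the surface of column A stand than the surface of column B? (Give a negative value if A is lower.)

For any compensation level in the mantle, the mantle terms cancel and isostasy reduces to e = (Σt_A − Σt_B) − (Σ(ρt)_A − Σ(ρt)_B) / ρ_m.
Σt_A = 43.779 km; Σt_B = 25.06 km; Σ(ρt)_A = 118055.015; Σ(ρt)_B = 69065.36 (in km·kg/m³).
e = (43.779 − 25.06) − (118055.015 − 69065.36) / 3399 = 4.31 km.

4.31 km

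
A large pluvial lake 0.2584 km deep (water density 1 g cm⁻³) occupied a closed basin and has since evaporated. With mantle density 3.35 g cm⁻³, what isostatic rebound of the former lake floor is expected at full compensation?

u = d ρ_w/ρ_m = 0.2584 km × 1/3.35 = 0.0771 km.

0.0771 km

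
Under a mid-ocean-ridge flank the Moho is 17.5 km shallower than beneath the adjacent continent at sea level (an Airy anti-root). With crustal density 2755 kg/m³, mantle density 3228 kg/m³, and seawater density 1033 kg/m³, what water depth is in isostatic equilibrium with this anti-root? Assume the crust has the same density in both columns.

Replacing a thickness d of crust by seawater at the top must be balanced by replacing crust with mantle at the base: d (ρ_c − ρ_w) = a (ρ_m − ρ_c).
d = a (ρ_m − ρ_c)/(ρ_c − ρ_w) = 17.5 km × 473/1722 = 4.81 km.

4.81 km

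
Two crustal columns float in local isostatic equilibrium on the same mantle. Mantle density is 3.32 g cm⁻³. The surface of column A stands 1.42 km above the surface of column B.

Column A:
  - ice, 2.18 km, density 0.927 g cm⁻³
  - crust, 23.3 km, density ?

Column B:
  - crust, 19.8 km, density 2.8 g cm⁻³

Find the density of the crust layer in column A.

Take the compensation level at the base of the deeper column (depth z_c below the surface of column A) and equate Σ ρ_i t_i down to z_c; mantle fills any gap and the z_c terms cancel.
Column A: 2.18×0.927 + 23.3×ρ + (z_c − 25.48)×3.32
Column B: 1.42×0 + 19.8×2.8 + (z_c − 1.42 − 19.8)×3.32
The z_c×3.32 term appears on both sides and cancels. Collect the known terms of each column as K = Σ(ρt)_known − 3.32 × (depth of known layers): K_A = 2.02086 − 3.32×25.48 = −82.57274; K_B = 55.44 − 3.32×(1.42 + 19.8) = −15.0104.
Balance: K_A + 23.3×ρ = K_B, so ρ = (K_B − K_A)/23.3 = 67.5623/23.3 = 2.9 g cm⁻³.

2.9 g cm⁻³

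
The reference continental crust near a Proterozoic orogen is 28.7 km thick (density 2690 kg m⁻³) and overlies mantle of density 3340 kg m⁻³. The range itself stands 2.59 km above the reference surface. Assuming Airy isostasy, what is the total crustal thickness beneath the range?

42 km

Root depth r = h ρ_c / (ρ_m − ρ_c) = 2.59 km × 2690 / 650 = 10.72 km.
Total thickness = T + h + r = 28.7 km + 2.59 km + 10.72 km = 42 km.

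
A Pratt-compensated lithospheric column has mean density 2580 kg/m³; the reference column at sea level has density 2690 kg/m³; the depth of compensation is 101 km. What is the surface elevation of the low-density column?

4.31 km

ρ_ref D = ρ (D + h) → h = D (ρ_ref − ρ)/ρ.
h = 101 km × (2690 − 2580)/2580 = 4.31 km.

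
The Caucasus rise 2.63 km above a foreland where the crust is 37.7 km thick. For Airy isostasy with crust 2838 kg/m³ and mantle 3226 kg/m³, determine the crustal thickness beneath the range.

Root depth r = h ρ_c / (ρ_m − ρ_c) = 2.63 km × 2838 / 388 = 19.24 km.
Total thickness = T + h + r = 37.7 km + 2.63 km + 19.24 km = 59.6 km.

59.6 km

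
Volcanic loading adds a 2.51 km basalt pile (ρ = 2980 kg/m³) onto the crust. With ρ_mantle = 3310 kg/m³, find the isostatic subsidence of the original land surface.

Subaerial loading: s = t ρ_load / ρ_m.
s = 2.51 km × 2980/3310 = 2.26 km.

2.26 km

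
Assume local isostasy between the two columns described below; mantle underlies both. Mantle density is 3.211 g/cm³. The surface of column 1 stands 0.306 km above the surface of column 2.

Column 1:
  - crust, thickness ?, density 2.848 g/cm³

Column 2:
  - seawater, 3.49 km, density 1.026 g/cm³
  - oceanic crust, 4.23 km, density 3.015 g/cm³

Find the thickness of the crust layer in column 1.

Take the compensation level at the base of the deeper column (depth z_c below the surface of column 1) and equate Σ ρ_i t_i down to z_c; mantle fills any gap and the z_c terms cancel.
Column 1: x×2.848 + (z_c − 0 − x)×3.211
Column 2: 0.306×0 + 3.49×1.026 + 4.23×3.015 + (z_c − 0.306 − 7.72)×3.211
The z_c×3.211 term appears on both sides and cancels. Collect the known terms of each column as K = Σ(ρt)_known − 3.211 × (depth of known layers): K_1 = 0 − 3.211×0 = 0; K_2 = 16.33419 − 3.211×(0.306 + 7.72) = −9.437296.
Balance: K_1 − x×(3.211 − 2.848) = K_2, so x = (K_1 − K_2)/(3.211 − 2.848) = 9.4373/0.363 = 26 km.

26 km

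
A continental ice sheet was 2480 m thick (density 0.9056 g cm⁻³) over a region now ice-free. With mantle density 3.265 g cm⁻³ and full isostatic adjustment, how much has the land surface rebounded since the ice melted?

688 m

Removing the load lets mantle flow back in; uplift u satisfies ρ_ice t = ρ_m u.
u = t ρ_ice/ρ_m = 2480 m × 0.9056/3.265 = 688 m.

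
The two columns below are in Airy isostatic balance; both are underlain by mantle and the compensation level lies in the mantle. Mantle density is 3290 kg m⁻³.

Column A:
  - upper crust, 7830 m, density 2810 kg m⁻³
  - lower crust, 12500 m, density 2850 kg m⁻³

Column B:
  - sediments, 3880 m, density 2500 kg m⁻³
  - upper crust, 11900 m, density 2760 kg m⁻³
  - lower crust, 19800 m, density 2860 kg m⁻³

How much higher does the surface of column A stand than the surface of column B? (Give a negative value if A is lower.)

−2620 m

For any compensation level in the mantle, the mantle terms cancel and isostasy reduces to e = (Σt_A − Σt_B) − (Σ(ρt)_A − Σ(ρt)_B) / ρ_m.
Σt_A = 20330 m; Σt_B = 35580 m; Σ(ρt)_A = 57627300; Σ(ρt)_B = 99172000 (in m·kg m⁻³).
e = (20330 − 35580) − (57627300 − 99172000) / 3290 = −2620 m.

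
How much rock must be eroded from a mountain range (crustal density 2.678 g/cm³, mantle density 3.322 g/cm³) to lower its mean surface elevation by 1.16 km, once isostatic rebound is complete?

5.98 km

Net drop Δ = e − u = e − e ρ_c/ρ_m = e (ρ_m − ρ_c)/ρ_m.
e = Δ ρ_m/(ρ_m − ρ_c) = 1.16 km × 3.322/0.644 = 5.98 km.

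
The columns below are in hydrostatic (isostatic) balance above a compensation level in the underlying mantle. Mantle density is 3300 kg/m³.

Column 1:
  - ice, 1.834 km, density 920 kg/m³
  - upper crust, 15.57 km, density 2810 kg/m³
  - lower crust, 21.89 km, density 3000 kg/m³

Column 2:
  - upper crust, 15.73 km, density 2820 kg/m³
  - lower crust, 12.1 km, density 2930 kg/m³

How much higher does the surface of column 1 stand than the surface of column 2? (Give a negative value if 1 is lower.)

For any compensation level in the mantle, the mantle terms cancel and isostasy reduces to e = (Σt_1 − Σt_2) − (Σ(ρt)_1 − Σ(ρt)_2) / ρ_m.
Σt_1 = 39.294 km; Σt_2 = 27.83 km; Σ(ρt)_1 = 111108.98; Σ(ρt)_2 = 79811.6 (in km·kg/m³).
e = (39.294 − 27.83) − (111108.98 − 79811.6) / 3300 = 1.98 km.

1.98 km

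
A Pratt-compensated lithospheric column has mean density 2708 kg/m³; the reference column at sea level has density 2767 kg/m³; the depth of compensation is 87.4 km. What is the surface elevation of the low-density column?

ρ_ref D = ρ (D + h) → h = D (ρ_ref − ρ)/ρ.
h = 87.4 km × (2767 − 2708)/2708 = 1.9 km.

1.9 km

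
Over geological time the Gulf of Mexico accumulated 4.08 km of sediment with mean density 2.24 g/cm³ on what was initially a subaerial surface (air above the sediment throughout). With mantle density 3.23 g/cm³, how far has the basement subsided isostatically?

2.83 km

Subaerial load: s = t ρ_sed / ρ_m = 4.08 km × 2.24/3.23 = 2.83 km.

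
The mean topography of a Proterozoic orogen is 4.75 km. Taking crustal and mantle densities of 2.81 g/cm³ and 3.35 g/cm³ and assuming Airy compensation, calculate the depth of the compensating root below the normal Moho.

Balancing pressure at the compensation depth: the weight of the topography is balanced by the buoyancy of the root, ρ_c h = (ρ_m − ρ_c) r.
r = h · ρ_c / (ρ_m − ρ_c) = 4.75 km × 2.81 / (3.35 − 2.81) = 24.7 km.

24.7 km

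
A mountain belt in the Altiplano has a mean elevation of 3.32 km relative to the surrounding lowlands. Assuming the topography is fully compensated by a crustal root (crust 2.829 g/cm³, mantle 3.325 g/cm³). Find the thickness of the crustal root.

In Airy isostatic equilibrium: the weight of the topography is balanced by the buoyancy of the root, ρ_c h = (ρ_m − ρ_c) r.
r = h · ρ_c / (ρ_m − ρ_c) = 3.32 km × 2.829 / (3.325 − 2.829) = 18.9 km.

18.9 km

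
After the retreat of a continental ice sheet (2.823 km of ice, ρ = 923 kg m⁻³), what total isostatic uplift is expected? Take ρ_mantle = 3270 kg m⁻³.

0.797 km

Removing the load lets mantle flow back in; uplift u satisfies ρ_ice t = ρ_m u.
u = t ρ_ice/ρ_m = 2.823 km × 923/3270 = 0.797 km.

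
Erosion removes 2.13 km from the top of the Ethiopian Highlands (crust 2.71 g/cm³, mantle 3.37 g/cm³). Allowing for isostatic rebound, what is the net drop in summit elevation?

Rebound u = e ρ_c/ρ_m = 2.13 km × 2.71/3.37 = 1.713 km.
Net surface drop = e − u = 2.13 km − 1.713 km = e (ρ_m − ρ_c)/ρ_m = 0.417 km.

0.417 km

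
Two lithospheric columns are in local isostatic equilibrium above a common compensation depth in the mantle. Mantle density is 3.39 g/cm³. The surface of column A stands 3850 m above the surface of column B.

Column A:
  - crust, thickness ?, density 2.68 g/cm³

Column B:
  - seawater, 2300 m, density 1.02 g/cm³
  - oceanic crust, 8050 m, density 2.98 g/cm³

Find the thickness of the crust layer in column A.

30700 m

Take the compensation level at the base of the deeper column (depth z_c below the surface of column A) and equate Σ ρ_i t_i down to z_c; mantle fills any gap and the z_c terms cancel.
Column A: x×2.68 + (z_c − 0 − x)×3.39
Column B: 3850×0 + 2300×1.02 + 8050×2.98 + (z_c − 3850 − 10350)×3.39
The z_c×3.39 term appears on both sides and cancels. Collect the known terms of each column as K = Σ(ρt)_known − 3.39 × (depth of known layers): K_A = 0 − 3.39×0 = 0; K_B = 26335 − 3.39×(3850 + 10350) = −21803.
Balance: K_A − x×(3.39 − 2.68) = K_B, so x = (K_A − K_B)/(3.39 − 2.68) = 21803/0.71 = 30700 m.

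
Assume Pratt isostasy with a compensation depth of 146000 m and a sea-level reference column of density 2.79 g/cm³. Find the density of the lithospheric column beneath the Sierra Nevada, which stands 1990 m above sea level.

Pratt balance: ρ_ref D = ρ (D + h).
ρ = ρ_ref D/(D + h) = 2.79 × 146000 m/(146000 m + 1990 m) = 2.75 g/cm³.

2.75 g/cm³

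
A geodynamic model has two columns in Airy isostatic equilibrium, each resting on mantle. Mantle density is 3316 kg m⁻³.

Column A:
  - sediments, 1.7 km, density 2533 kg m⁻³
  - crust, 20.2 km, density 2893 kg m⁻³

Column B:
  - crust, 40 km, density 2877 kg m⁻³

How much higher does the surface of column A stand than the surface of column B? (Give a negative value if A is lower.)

−2.32 km

For any compensation level in the mantle, the mantle terms cancel and isostasy reduces to e = (Σt_A − Σt_B) − (Σ(ρt)_A − Σ(ρt)_B) / ρ_m.
Σt_A = 21.9 km; Σt_B = 40 km; Σ(ρt)_A = 62744.7; Σ(ρt)_B = 115080 (in km·kg m⁻³).
e = (21.9 − 40) − (62744.7 − 115080) / 3316 = −2.32 km.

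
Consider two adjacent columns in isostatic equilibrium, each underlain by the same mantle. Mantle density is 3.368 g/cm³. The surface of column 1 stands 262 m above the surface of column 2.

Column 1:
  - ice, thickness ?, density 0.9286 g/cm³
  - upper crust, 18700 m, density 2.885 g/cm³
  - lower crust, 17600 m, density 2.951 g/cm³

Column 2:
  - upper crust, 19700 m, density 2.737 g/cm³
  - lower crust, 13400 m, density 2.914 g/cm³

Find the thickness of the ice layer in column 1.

Take the compensation level at the base of the deeper column (depth z_c below the surface of column 1) and equate Σ ρ_i t_i down to z_c; mantle fills any gap and the z_c terms cancel.
Column 1: x×0.9286 + 18700×2.885 + 17600×2.951 + (z_c − 36300 − x)×3.368
Column 2: 262×0 + 19700×2.737 + 13400×2.914 + (z_c − 262 − 33100)×3.368
The z_c×3.368 term appears on both sides and cancels. Collect the known terms of each column as K = Σ(ρt)_known − 3.368 × (depth of known layers): K_1 = 105887.1 − 3.368×36300 = −16371.3; K_2 = 92966.5 − 3.368×(262 + 33100) = −19396.716.
Balance: K_1 − x×(3.368 − 0.9286) = K_2, so x = (K_1 − K_2)/(3.368 − 0.9286) = 3025.42/2.4394 = 1240 m.

1240 m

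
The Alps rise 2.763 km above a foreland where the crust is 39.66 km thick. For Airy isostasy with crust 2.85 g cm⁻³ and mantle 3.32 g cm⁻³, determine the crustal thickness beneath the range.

Root depth r = h ρ_c / (ρ_m − ρ_c) = 2.763 km × 2.85 / 0.47 = 16.75 km.
Total thickness = T + h + r = 39.66 km + 2.763 km + 16.75 km = 59.2 km.

59.2 km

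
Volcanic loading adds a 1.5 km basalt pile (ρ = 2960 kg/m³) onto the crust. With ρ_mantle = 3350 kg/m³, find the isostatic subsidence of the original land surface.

1.33 km

Subaerial loading: s = t ρ_load / ρ_m.
s = 1.5 km × 2960/3350 = 1.33 km.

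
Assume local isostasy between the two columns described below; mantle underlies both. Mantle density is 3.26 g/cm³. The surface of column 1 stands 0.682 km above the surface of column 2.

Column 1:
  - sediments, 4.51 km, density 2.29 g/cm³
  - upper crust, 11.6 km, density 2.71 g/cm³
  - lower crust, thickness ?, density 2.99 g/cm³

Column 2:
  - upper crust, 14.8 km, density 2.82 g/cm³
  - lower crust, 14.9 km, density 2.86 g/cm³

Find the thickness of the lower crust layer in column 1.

Take the compensation level at the base of the deeper column (depth z_c below the surface of column 1) and equate Σ ρ_i t_i down to z_c; mantle fills any gap and the z_c terms cancel.
Column 1: 4.51×2.29 + 11.6×2.71 + x×2.99 + (z_c − 16.11 − x)×3.26
Column 2: 0.682×0 + 14.8×2.82 + 14.9×2.86 + (z_c − 0.682 − 29.7)×3.26
The z_c×3.26 term appears on both sides and cancels. Collect the known terms of each column as K = Σ(ρt)_known − 3.26 × (depth of known layers): K_1 = 41.7639 − 3.26×16.11 = −10.7547; K_2 = 84.35 − 3.26×(0.682 + 29.7) = −14.69532.
Balance: K_1 − x×(3.26 − 2.99) = K_2, so x = (K_1 − K_2)/(3.26 − 2.99) = 3.94062/0.27 = 14.6 km.

14.6 km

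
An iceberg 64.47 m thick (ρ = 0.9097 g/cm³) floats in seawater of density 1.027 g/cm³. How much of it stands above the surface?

Floating equilibrium: submerged depth d = t ρ_obj/ρ_fluid = 64.47 m × 0.9097/1.027 = 57.11 m.
Freeboard = t − d = 64.47 m − 57.11 m = 7.36 m.

7.36 m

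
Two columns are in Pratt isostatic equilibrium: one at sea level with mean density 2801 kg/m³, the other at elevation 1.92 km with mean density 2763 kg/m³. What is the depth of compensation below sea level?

ρ_ref D = ρ (D + h) → D (ρ_ref − ρ) = ρ h.
D = ρ h/(ρ_ref − ρ) = 2763 × 1.92 km/(2801 − 2763) = 140 km.

140 km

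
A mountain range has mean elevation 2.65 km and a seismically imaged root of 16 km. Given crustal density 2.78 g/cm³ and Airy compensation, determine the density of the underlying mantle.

3.24 g/cm³

Airy balance: ρ_c h = (ρ_m − ρ_c) r → ρ_m = ρ_c (1 + h/r).
ρ_m = 2.78 × (1 + 2.65 km/16 km) = 3.24 g/cm³.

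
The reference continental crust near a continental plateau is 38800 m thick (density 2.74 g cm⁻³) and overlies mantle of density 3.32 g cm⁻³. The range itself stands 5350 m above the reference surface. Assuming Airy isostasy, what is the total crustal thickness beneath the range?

Root depth r = h ρ_c / (ρ_m − ρ_c) = 5350 m × 2.74 / 0.58 = 25270 m.
Total thickness = T + h + r = 38800 m + 5350 m + 25270 m = 69400 m.

69400 m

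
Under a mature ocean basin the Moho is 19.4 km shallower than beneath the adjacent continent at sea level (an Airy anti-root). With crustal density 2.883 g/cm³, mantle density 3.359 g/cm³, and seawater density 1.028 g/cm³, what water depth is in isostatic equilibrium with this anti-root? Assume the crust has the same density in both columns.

4.98 km

Replacing a thickness d of crust by seawater at the top must be balanced by replacing crust with mantle at the base: d (ρ_c − ρ_w) = a (ρ_m − ρ_c).
d = a (ρ_m − ρ_c)/(ρ_c − ρ_w) = 19.4 km × 0.476/1.855 = 4.98 km.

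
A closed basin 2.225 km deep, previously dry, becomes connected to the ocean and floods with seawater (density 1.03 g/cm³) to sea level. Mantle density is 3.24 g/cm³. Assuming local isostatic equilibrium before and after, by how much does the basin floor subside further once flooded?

1.04 km

After flooding the water column is d + s deep. Its weight must equal the weight of mantle displaced by the extra subsidence s: (d + s) ρ_w = s ρ_m.
s = d ρ_w / (ρ_m − ρ_w) = 2.225 km × 1.03/(3.24 − 1.03) = 1.04 km.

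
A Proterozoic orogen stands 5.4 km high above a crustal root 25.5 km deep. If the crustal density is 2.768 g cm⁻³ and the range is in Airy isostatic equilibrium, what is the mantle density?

3.35 g cm⁻³

Airy balance: ρ_c h = (ρ_m − ρ_c) r → ρ_m = ρ_c (1 + h/r).
ρ_m = 2.768 × (1 + 5.4 km/25.5 km) = 3.35 g cm⁻³.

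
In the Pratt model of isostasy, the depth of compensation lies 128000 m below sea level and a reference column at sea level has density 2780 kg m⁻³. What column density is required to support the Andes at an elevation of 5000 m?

2680 kg m⁻³

Pratt balance: ρ_ref D = ρ (D + h).
ρ = ρ_ref D/(D + h) = 2780 × 128000 m/(128000 m + 5000 m) = 2680 kg m⁻³.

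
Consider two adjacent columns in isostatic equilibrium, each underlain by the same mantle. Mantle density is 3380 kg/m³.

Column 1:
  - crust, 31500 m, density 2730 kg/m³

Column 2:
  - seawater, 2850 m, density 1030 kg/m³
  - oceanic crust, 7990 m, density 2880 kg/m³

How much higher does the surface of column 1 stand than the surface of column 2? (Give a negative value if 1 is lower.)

For any compensation level in the mantle, the mantle terms cancel and isostasy reduces to e = (Σt_1 − Σt_2) − (Σ(ρt)_1 − Σ(ρt)_2) / ρ_m.
Σt_1 = 31500 m; Σt_2 = 10840 m; Σ(ρt)_1 = 85995000; Σ(ρt)_2 = 25946700 (in m·kg/m³).
e = (31500 − 10840) − (85995000 − 25946700) / 3380 = 2890 m.

2890 m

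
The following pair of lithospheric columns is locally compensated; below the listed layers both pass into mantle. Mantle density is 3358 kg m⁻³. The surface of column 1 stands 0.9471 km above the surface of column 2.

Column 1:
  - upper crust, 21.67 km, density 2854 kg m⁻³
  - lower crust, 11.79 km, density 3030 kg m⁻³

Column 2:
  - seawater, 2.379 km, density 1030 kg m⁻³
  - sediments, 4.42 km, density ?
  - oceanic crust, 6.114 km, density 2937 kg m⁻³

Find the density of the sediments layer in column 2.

2570 kg m⁻³

Take the compensation level at the base of the deeper column (depth z_c below the surface of column 1) and equate Σ ρ_i t_i down to z_c; mantle fills any gap and the z_c terms cancel.
Column 1: 21.67×2854 + 11.79×3030 + (z_c − 33.46)×3358
Column 2: 0.9471×0 + 2.379×1030 + 4.42×ρ + 6.114×2937 + (z_c − 0.9471 − 12.913)×3358
The z_c×3358 term appears on both sides and cancels. Collect the known terms of each column as K = Σ(ρt)_known − 3358 × (depth of known layers): K_1 = 97569.88 − 3358×33.46 = −14788.8; K_2 = 20407.188 − 3358×(0.9471 + 12.913) = −26135.0278.
Balance: K_1 = K_2 + 4.42×ρ, so ρ = (K_1 − K_2)/4.42 = 11346.2/4.42 = 2570 kg m⁻³.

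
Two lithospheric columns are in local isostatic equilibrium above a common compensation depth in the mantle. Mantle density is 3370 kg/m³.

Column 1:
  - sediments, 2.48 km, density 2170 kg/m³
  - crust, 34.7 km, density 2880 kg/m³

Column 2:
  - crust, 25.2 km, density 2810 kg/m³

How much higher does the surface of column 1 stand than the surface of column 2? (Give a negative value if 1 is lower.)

For any compensation level in the mantle, the mantle terms cancel and isostasy reduces to e = (Σt_1 − Σt_2) − (Σ(ρt)_1 − Σ(ρt)_2) / ρ_m.
Σt_1 = 37.18 km; Σt_2 = 25.2 km; Σ(ρt)_1 = 105317.6; Σ(ρt)_2 = 70812 (in km·kg/m³).
e = (37.18 − 25.2) − (105317.6 − 70812) / 3370 = 1.74 km.

1.74 km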